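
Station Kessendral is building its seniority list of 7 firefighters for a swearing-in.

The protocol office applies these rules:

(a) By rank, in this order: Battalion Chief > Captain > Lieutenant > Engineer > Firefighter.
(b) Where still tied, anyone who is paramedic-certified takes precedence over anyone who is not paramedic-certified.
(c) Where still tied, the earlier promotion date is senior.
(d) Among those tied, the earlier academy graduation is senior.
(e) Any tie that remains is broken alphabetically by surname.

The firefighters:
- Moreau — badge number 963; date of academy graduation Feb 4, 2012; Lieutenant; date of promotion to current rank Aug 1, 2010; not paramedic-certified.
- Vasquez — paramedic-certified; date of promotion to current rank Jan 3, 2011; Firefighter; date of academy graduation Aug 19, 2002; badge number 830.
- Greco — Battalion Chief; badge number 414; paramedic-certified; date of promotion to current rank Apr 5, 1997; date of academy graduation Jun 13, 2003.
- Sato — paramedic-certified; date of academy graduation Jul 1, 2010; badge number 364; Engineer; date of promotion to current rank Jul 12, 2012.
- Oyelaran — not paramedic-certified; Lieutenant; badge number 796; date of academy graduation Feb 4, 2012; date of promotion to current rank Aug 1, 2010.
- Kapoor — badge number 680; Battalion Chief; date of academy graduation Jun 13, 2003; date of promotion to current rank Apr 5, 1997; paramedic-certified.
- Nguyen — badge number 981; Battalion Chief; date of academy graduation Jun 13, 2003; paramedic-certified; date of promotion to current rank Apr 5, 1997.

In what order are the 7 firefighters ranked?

Greco, Kapoor, Nguyen, Moreau, Oyelaran, Sato, Vasquez

By rank: Greco, Kapoor and Nguyen (Battalion Chief); then Moreau and Oyelaran (Lieutenant); then Sato (Engineer); then Vasquez (Firefighter).
Greco, Kapoor and Nguyen are each paramedic-certified, so the next rule applies.
Greco, Kapoor and Nguyen all have date of promotion to current rank Apr 5, 1997, so the next rule applies.
Greco, Kapoor and Nguyen all have date of academy graduation Jun 13, 2003, so the next rule applies.
Among Greco, Kapoor and Nguyen, alphabetically by surname: Greco before Kapoor before Nguyen.
Moreau and Oyelaran are each not paramedic-certified, so the next rule applies.
Moreau and Oyelaran both have date of promotion to current rank Aug 1, 2010, so the next rule applies.
Moreau and Oyelaran both have date of academy graduation Feb 4, 2012, so the next rule applies.
Among Moreau and Oyelaran, alphabetically by surname: Moreau before Oyelaran.
Full order: Greco, Kapoor, Nguyen, Moreau, Oyelaran, Sato, Vasquez.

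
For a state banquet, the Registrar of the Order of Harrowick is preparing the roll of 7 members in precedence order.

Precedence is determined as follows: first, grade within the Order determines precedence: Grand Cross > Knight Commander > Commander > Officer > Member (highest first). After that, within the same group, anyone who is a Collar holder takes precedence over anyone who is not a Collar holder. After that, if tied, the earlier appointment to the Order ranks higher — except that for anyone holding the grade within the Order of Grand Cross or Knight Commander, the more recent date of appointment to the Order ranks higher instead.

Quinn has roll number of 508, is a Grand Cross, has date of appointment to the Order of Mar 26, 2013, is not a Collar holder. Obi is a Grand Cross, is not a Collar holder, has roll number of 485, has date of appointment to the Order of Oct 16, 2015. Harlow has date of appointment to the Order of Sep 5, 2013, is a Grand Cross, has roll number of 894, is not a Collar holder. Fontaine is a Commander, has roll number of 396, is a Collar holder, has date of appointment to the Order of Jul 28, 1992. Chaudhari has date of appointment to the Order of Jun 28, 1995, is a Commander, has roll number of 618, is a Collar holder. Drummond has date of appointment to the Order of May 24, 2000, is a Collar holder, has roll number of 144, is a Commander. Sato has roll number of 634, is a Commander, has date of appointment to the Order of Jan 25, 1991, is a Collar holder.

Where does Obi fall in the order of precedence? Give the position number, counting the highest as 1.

By grade within the Order: Obi, Harlow and Quinn (Grand Cross); then Sato, Fontaine, Chaudhari and Drummond (Commander).
Obi, Harlow and Quinn are each not a Collar holder, so the next rule applies.
Among Obi, Harlow and Quinn, by date of appointment to the Order (later first) (reversed rule for this group): Obi (Oct 16, 2015) before Harlow (Sep 5, 2013) before Quinn (Mar 26, 2013).
Sato, Fontaine, Chaudhari and Drummond are each a Collar holder, so the next rule applies.
Among Sato, Fontaine, Chaudhari and Drummond, by date of appointment to the Order (earlier first): Sato (Jan 25, 1991) before Fontaine (Jul 28, 1992) before Chaudhari (Jun 28, 1995) before Drummond (May 24, 2000).
Order: Obi, Harlow, Quinn, Sato, Fontaine, Chaudhari, Drummond. So position 1.

1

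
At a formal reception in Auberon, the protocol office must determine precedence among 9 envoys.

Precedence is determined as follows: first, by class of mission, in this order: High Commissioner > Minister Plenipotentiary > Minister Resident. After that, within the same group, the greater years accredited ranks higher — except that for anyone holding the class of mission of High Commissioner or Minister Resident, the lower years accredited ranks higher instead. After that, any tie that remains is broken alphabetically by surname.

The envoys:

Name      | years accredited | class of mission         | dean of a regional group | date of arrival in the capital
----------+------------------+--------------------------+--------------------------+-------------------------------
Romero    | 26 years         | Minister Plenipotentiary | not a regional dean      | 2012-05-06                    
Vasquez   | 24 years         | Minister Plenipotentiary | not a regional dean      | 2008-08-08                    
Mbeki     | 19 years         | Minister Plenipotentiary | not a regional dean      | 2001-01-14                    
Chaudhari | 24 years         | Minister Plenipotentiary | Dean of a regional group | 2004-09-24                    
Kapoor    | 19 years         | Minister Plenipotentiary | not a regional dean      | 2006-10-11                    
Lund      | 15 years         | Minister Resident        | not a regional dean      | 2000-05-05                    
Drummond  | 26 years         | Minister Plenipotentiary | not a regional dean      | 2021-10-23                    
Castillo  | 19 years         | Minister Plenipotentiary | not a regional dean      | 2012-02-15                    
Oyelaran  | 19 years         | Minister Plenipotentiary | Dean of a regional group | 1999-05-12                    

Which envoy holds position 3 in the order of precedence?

Chaudhari

By class of mission: Drummond, Romero, Chaudhari, Vasquez, Castillo, Kapoor, Mbeki and Oyelaran (Minister Plenipotentiary); then Lund (Minister Resident).
Among Drummond, Romero, Chaudhari, Vasquez, Castillo, Kapoor, Mbeki and Oyelaran, by years accredited (higher first): Drummond and Romero (26 years) before Chaudhari and Vasquez (24 years) before Castillo, Kapoor, Mbeki and Oyelaran (19 years).
Among Drummond and Romero, alphabetically by surname: Drummond before Romero.
Among Chaudhari and Vasquez, alphabetically by surname: Chaudhari before Vasquez.
Among Castillo, Kapoor, Mbeki and Oyelaran, alphabetically by surname: Castillo before Kapoor before Mbeki before Oyelaran.
Order: Drummond, Romero, Chaudhari, Vasquez, Castillo, Kapoor, Mbeki, Oyelaran, Lund.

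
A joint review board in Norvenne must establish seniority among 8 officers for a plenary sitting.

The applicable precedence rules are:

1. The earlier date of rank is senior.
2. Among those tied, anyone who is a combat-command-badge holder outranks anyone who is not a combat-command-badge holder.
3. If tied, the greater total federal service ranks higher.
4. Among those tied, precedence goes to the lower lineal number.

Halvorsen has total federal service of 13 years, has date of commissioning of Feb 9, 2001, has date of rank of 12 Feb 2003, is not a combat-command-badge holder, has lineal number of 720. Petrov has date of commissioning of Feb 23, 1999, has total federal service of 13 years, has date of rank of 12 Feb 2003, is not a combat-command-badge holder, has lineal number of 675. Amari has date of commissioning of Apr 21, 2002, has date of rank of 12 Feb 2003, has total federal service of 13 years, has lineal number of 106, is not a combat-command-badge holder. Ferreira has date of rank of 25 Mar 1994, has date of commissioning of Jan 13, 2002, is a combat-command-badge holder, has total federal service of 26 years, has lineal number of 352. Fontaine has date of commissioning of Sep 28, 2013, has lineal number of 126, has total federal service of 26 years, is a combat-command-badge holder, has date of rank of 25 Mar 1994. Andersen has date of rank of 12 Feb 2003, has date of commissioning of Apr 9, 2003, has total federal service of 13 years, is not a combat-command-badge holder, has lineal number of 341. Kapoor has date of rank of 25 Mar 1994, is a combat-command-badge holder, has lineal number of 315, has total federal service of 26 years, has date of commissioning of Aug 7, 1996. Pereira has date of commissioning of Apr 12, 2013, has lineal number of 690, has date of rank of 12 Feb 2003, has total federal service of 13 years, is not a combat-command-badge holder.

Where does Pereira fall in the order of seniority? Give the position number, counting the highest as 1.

By date of rank (earlier first): Fontaine, Kapoor and Ferreira (each 25 Mar 1994); then Amari, Andersen, Petrov, Pereira and Halvorsen (each 12 Feb 2003).
Fontaine, Kapoor and Ferreira are each a combat-command-badge holder, so the next rule applies.
Fontaine, Kapoor and Ferreira all have total federal service 26 years, so the next rule applies.
Among Fontaine, Kapoor and Ferreira, by lineal number (lower first): Fontaine (126) before Kapoor (315) before Ferreira (352).
Amari, Andersen, Petrov, Pereira and Halvorsen are each not a combat-command-badge holder, so the next rule applies.
Amari, Andersen, Petrov, Pereira and Halvorsen all have total federal service 13 years, so the next rule applies.
Among Amari, Andersen, Petrov, Pereira and Halvorsen, by lineal number (lower first): Amari (106) before Andersen (341) before Petrov (675) before Pereira (690) before Halvorsen (720).
Order: Fontaine, Kapoor, Ferreira, Amari, Andersen, Petrov, Pereira, Halvorsen. So position 7.

7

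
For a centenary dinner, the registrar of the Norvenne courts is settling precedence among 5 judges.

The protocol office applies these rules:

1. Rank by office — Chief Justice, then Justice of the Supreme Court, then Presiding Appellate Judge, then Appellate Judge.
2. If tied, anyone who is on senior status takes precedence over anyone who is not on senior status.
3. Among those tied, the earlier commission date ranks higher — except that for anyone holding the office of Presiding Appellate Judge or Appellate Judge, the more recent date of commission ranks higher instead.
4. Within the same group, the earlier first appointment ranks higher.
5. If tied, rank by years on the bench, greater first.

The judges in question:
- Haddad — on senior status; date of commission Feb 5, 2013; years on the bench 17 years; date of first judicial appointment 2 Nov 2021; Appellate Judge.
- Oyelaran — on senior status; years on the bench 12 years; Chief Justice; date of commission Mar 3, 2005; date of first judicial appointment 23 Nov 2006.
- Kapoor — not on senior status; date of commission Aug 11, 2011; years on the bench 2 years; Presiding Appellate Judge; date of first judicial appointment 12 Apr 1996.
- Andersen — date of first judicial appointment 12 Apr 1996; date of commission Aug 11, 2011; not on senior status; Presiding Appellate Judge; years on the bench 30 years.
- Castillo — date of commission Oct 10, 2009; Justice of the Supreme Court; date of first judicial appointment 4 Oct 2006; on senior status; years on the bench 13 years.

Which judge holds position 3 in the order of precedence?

Andersen

By office: Oyelaran (Chief Justice); then Castillo (Justice of the Supreme Court); then Andersen and Kapoor (Presiding Appellate Judge); then Haddad (Appellate Judge).
Andersen and Kapoor are each not on senior status, so the next rule applies.
Andersen and Kapoor both have date of commission Aug 11, 2011, so the next rule applies.
Andersen and Kapoor both have date of first judicial appointment 12 Apr 1996, so the next rule applies.
Among Andersen and Kapoor, by years on the bench (higher first): Andersen (30 years) before Kapoor (2 years).
Order: Oyelaran, Castillo, Andersen, Kapoor, Haddad.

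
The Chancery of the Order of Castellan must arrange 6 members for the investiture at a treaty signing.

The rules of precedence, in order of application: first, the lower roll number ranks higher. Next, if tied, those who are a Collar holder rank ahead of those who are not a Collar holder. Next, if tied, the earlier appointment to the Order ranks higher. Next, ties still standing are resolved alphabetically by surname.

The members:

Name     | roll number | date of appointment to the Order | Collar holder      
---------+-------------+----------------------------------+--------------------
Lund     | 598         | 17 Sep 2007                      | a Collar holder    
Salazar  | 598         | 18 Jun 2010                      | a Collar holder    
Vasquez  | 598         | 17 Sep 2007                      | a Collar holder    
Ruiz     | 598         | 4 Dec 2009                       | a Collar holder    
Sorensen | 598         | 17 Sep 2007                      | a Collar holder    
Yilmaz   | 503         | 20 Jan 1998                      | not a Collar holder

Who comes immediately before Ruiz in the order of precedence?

By roll number (lower first): Yilmaz (503); then Lund, Sorensen, Vasquez, Ruiz and Salazar (each 598).
Lund, Sorensen, Vasquez, Ruiz and Salazar are each a Collar holder, so the next rule applies.
Among Lund, Sorensen, Vasquez, Ruiz and Salazar, by date of appointment to the Order (earlier first): Lund, Sorensen and Vasquez (17 Sep 2007) before Ruiz (4 Dec 2009) before Salazar (18 Jun 2010).
Among Lund, Sorensen and Vasquez, alphabetically by surname: Lund before Sorensen before Vasquez.
Order: Yilmaz, Lund, Sorensen, Vasquez, Ruiz, Salazar.

Vasquez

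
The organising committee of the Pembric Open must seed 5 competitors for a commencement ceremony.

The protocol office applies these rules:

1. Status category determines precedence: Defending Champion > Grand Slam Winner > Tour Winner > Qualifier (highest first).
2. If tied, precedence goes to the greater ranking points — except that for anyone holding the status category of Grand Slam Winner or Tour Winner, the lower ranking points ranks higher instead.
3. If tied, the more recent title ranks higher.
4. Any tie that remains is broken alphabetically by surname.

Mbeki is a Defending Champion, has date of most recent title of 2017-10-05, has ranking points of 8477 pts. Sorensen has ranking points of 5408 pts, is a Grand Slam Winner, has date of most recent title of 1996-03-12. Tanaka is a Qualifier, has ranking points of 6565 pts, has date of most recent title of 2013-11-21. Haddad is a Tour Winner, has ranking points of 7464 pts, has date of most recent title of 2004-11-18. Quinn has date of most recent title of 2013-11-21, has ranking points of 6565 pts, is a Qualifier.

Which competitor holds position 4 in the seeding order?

Quinn

By status category: Mbeki (Defending Champion); then Sorensen (Grand Slam Winner); then Haddad (Tour Winner); then Quinn and Tanaka (Qualifier).
Quinn and Tanaka both have ranking points 6565 pts, so the next rule applies.
Quinn and Tanaka both have date of most recent title 2013-11-21, so the next rule applies.
Among Quinn and Tanaka, alphabetically by surname: Quinn before Tanaka.
Order: Mbeki, Sorensen, Haddad, Quinn, Tanaka.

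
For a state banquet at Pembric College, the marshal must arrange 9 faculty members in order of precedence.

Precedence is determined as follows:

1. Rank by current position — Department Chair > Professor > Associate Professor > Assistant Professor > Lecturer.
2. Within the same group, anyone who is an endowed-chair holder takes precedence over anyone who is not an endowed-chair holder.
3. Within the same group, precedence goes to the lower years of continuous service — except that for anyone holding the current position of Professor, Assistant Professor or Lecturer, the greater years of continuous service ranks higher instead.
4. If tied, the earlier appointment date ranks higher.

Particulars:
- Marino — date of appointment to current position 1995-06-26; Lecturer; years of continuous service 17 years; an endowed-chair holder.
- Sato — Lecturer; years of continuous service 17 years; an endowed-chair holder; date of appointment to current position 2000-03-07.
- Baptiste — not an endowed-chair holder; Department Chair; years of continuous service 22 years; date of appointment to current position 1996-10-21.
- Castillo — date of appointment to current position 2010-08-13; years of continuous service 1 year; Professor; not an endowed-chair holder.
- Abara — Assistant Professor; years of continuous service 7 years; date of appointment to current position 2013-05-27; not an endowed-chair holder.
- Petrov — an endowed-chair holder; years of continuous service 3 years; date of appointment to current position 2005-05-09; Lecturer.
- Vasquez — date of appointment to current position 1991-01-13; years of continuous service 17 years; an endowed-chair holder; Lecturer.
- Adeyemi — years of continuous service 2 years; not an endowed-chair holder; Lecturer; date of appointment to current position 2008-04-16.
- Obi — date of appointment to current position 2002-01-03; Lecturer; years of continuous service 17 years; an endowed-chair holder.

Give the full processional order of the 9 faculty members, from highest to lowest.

By current position: Baptiste (Department Chair); then Castillo (Professor); then Abara (Assistant Professor); then Vasquez, Marino, Sato, Obi, Petrov and Adeyemi (Lecturer).
Among Vasquez, Marino, Sato, Obi, Petrov and Adeyemi, an endowed-chair holder before not an endowed-chair holder: Vasquez, Marino, Sato, Obi and Petrov (an endowed-chair holder) before Adeyemi (not an endowed-chair holder).
Among Vasquez, Marino, Sato, Obi and Petrov, by years of continuous service (higher first) (reversed rule for this group): Vasquez, Marino, Sato and Obi (17 years) before Petrov (3 years).
Among Vasquez, Marino, Sato and Obi, by date of appointment to current position (earlier first): Vasquez (1991-01-13) before Marino (1995-06-26) before Sato (2000-03-07) before Obi (2002-01-03).
Full order: Baptiste, Castillo, Abara, Vasquez, Marino, Sato, Obi, Petrov, Adeyemi.

Baptiste, Castillo, Abara, Vasquez, Marino, Sato, Obi, Petrov, Adeyemi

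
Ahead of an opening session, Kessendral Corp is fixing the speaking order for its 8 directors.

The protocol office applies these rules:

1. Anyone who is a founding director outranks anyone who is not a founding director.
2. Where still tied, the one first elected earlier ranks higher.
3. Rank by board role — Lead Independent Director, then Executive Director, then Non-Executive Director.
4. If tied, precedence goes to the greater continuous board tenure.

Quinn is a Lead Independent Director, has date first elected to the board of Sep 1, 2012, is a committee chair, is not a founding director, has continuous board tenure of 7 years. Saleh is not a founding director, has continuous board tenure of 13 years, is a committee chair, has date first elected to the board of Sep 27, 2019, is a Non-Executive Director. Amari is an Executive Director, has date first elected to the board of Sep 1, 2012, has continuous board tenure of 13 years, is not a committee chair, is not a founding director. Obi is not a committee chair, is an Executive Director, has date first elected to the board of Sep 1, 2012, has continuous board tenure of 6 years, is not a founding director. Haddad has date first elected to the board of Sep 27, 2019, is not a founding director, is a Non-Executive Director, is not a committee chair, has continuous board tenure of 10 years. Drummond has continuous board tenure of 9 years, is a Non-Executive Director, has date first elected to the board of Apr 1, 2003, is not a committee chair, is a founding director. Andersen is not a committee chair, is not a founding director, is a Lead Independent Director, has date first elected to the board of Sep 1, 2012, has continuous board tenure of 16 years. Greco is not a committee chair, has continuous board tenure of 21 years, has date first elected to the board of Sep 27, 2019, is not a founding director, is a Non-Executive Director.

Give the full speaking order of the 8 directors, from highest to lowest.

By the first rule: Drummond (a founding director); then Andersen, Quinn, Amari, Obi, Greco, Saleh and Haddad (each not a founding director).
Among Andersen, Quinn, Amari, Obi, Greco, Saleh and Haddad, by date first elected to the board (earlier first): Andersen, Quinn, Amari and Obi (Sep 1, 2012) before Greco, Saleh and Haddad (Sep 27, 2019).
Among Andersen, Quinn, Amari and Obi, by board role: Andersen and Quinn (Lead Independent Director) before Amari and Obi (Executive Director).
Among Andersen and Quinn, by continuous board tenure (higher first): Andersen (16 years) before Quinn (7 years).
Among Amari and Obi, by continuous board tenure (higher first): Amari (13 years) before Obi (6 years).
Greco, Saleh and Haddad are each Non-Executive Director, so the next rule applies.
Among Greco, Saleh and Haddad, by continuous board tenure (higher first): Greco (21 years) before Saleh (13 years) before Haddad (10 years).
Full order: Drummond, Andersen, Quinn, Amari, Obi, Greco, Saleh, Haddad.

Drummond, Andersen, Quinn, Amari, Obi, Greco, Saleh, Haddad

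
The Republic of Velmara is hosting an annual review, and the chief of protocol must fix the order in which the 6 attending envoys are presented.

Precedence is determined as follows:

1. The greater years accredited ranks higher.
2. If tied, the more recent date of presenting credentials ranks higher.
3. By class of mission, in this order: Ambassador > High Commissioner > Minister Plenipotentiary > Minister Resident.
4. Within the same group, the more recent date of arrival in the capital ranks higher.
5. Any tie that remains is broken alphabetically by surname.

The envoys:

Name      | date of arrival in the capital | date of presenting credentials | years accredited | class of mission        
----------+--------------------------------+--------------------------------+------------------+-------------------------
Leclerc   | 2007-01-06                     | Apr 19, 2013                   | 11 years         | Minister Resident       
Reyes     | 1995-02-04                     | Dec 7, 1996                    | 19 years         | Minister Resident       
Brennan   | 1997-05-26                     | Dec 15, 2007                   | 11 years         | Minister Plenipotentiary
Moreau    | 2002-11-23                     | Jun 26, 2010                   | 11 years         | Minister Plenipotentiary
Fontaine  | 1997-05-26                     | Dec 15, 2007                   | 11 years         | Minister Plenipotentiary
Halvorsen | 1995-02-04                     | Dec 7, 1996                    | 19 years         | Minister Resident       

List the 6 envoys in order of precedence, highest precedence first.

Halvorsen, Reyes, Leclerc, Moreau, Brennan, Fontaine

By years accredited (higher first): Halvorsen and Reyes (both 19 years); then Leclerc, Moreau, Brennan and Fontaine (each 11 years).
Halvorsen and Reyes both have date of presenting credentials Dec 7, 1996, so the next rule applies.
Halvorsen and Reyes are each Minister Resident, so the next rule applies.
Halvorsen and Reyes both have date of arrival in the capital 1995-02-04, so the next rule applies.
Among Halvorsen and Reyes, alphabetically by surname: Halvorsen before Reyes.
Among Leclerc, Moreau, Brennan and Fontaine, by date of presenting credentials (later first): Leclerc (Apr 19, 2013) before Moreau (Jun 26, 2010) before Brennan and Fontaine (Dec 15, 2007).
Brennan and Fontaine are each Minister Plenipotentiary, so the next rule applies.
Brennan and Fontaine both have date of arrival in the capital 1997-05-26, so the next rule applies.
Among Brennan and Fontaine, alphabetically by surname: Brennan before Fontaine.
Full order: Halvorsen, Reyes, Leclerc, Moreau, Brennan, Fontaine.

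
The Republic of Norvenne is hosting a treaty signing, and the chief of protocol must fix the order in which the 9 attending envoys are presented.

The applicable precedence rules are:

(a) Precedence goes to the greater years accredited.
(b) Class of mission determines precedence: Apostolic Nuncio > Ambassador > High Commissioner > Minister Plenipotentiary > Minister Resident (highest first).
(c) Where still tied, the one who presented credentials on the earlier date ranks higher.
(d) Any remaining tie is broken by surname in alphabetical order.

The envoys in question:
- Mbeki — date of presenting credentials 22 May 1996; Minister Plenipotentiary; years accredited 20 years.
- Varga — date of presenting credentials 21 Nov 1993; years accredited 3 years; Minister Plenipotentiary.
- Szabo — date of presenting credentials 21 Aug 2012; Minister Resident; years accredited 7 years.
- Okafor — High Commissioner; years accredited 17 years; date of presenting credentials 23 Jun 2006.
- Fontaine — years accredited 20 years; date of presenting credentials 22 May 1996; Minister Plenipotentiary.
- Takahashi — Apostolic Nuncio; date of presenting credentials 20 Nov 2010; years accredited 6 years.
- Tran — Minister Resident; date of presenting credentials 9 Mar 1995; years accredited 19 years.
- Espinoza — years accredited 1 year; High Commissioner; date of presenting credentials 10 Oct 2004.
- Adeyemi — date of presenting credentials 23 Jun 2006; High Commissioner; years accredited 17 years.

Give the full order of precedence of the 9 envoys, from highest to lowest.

By years accredited (higher first): Fontaine and Mbeki (both 20 years); then Tran (19 years); then Adeyemi and Okafor (both 17 years); then Szabo (7 years); then Takahashi (6 years); then Varga (3 years); then Espinoza (1 year).
Fontaine and Mbeki are each Minister Plenipotentiary, so the next rule applies.
Fontaine and Mbeki both have date of presenting credentials 22 May 1996, so the next rule applies.
Among Fontaine and Mbeki, alphabetically by surname: Fontaine before Mbeki.
Adeyemi and Okafor are each High Commissioner, so the next rule applies.
Adeyemi and Okafor both have date of presenting credentials 23 Jun 2006, so the next rule applies.
Among Adeyemi and Okafor, alphabetically by surname: Adeyemi before Okafor.
Full order: Fontaine, Mbeki, Tran, Adeyemi, Okafor, Szabo, Takahashi, Varga, Espinoza.

Fontaine, Mbeki, Tran, Adeyemi, Okafor, Szabo, Takahashi, Varga, Espinoza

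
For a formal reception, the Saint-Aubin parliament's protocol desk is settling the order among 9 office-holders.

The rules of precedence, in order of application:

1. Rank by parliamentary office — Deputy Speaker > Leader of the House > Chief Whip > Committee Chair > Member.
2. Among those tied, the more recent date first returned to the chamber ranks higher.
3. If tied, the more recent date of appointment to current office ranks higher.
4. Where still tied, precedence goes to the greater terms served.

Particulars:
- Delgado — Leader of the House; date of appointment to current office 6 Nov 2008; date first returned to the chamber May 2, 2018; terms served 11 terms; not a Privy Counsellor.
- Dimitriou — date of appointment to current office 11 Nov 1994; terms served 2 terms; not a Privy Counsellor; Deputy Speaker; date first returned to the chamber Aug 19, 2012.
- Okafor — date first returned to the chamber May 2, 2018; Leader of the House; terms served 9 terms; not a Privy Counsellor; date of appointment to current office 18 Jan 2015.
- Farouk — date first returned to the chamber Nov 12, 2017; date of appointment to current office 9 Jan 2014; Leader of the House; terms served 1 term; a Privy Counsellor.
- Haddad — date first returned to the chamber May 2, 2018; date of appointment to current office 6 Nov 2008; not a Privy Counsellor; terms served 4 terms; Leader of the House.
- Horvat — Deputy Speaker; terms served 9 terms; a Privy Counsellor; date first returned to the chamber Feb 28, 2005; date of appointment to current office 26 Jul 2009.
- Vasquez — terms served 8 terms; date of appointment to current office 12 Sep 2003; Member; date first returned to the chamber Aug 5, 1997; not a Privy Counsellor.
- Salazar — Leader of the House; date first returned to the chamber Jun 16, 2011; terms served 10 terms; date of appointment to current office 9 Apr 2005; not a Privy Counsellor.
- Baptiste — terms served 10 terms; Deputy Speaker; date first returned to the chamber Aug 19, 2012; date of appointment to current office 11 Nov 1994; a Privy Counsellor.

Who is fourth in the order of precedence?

By parliamentary office: Baptiste, Dimitriou and Horvat (Deputy Speaker); then Okafor, Delgado, Haddad, Farouk and Salazar (Leader of the House); then Vasquez (Member).
Among Baptiste, Dimitriou and Horvat, by date first returned to the chamber (later first): Baptiste and Dimitriou (Aug 19, 2012) before Horvat (Feb 28, 2005).
Baptiste and Dimitriou both have date of appointment to current office 11 Nov 1994, so the next rule applies.
Among Baptiste and Dimitriou, by terms served (higher first): Baptiste (10 terms) before Dimitriou (2 terms).
Among Okafor, Delgado, Haddad, Farouk and Salazar, by date first returned to the chamber (later first): Okafor, Delgado and Haddad (May 2, 2018) before Farouk (Nov 12, 2017) before Salazar (Jun 16, 2011).
Among Okafor, Delgado and Haddad, by date of appointment to current office (later first): Okafor (18 Jan 2015) before Delgado and Haddad (6 Nov 2008).
Among Delgado and Haddad, by terms served (higher first): Delgado (11 terms) before Haddad (4 terms).
Order: Baptiste, Dimitriou, Horvat, Okafor, Delgado, Haddad, Farouk, Salazar, Vasquez.

Okafor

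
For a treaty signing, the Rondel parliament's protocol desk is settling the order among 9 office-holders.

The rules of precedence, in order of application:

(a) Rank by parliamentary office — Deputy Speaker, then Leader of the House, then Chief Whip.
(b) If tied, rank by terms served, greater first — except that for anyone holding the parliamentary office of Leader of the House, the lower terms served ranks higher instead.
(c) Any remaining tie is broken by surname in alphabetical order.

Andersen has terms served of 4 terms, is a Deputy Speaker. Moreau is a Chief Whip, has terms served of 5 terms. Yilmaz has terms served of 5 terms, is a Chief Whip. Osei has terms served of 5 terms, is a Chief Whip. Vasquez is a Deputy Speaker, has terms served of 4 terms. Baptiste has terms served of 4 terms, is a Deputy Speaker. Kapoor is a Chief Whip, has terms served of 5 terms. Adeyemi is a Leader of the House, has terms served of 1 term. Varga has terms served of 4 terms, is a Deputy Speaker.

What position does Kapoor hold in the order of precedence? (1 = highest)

By parliamentary office: Andersen, Baptiste, Varga and Vasquez (Deputy Speaker); then Adeyemi (Leader of the House); then Kapoor, Moreau, Osei and Yilmaz (Chief Whip).
Andersen, Baptiste, Varga and Vasquez all have terms served 4 terms, so the next rule applies.
Among Andersen, Baptiste, Varga and Vasquez, alphabetically by surname: Andersen before Baptiste before Varga before Vasquez.
Kapoor, Moreau, Osei and Yilmaz all have terms served 5 terms, so the next rule applies.
Among Kapoor, Moreau, Osei and Yilmaz, alphabetically by surname: Kapoor before Moreau before Osei before Yilmaz.
Order: Andersen, Baptiste, Varga, Vasquez, Adeyemi, Kapoor, Moreau, Osei, Yilmaz. So position 6.

6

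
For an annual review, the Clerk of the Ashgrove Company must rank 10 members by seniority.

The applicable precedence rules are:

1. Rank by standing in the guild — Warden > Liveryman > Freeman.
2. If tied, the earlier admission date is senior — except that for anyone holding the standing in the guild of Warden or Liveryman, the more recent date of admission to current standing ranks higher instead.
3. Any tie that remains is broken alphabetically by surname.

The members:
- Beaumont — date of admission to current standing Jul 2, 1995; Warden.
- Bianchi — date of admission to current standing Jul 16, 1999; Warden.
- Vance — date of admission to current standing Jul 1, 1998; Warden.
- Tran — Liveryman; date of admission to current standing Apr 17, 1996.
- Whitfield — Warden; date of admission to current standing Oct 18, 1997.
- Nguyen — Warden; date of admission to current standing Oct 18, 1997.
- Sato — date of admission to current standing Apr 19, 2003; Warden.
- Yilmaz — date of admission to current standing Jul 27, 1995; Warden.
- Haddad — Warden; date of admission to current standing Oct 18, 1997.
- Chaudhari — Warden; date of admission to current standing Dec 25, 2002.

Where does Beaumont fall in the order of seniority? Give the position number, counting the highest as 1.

9

By standing in the guild: Sato, Chaudhari, Bianchi, Vance, Haddad, Nguyen, Whitfield, Yilmaz and Beaumont (Warden); then Tran (Liveryman).
Among Sato, Chaudhari, Bianchi, Vance, Haddad, Nguyen, Whitfield, Yilmaz and Beaumont, by date of admission to current standing (later first) (reversed rule for this group): Sato (Apr 19, 2003) before Chaudhari (Dec 25, 2002) before Bianchi (Jul 16, 1999) before Vance (Jul 1, 1998) before Haddad, Nguyen and Whitfield (Oct 18, 1997) before Yilmaz (Jul 27, 1995) before Beaumont (Jul 2, 1995).
Among Haddad, Nguyen and Whitfield, alphabetically by surname: Haddad before Nguyen before Whitfield.
Order: Sato, Chaudhari, Bianchi, Vance, Haddad, Nguyen, Whitfield, Yilmaz, Beaumont, Tran. So position 9.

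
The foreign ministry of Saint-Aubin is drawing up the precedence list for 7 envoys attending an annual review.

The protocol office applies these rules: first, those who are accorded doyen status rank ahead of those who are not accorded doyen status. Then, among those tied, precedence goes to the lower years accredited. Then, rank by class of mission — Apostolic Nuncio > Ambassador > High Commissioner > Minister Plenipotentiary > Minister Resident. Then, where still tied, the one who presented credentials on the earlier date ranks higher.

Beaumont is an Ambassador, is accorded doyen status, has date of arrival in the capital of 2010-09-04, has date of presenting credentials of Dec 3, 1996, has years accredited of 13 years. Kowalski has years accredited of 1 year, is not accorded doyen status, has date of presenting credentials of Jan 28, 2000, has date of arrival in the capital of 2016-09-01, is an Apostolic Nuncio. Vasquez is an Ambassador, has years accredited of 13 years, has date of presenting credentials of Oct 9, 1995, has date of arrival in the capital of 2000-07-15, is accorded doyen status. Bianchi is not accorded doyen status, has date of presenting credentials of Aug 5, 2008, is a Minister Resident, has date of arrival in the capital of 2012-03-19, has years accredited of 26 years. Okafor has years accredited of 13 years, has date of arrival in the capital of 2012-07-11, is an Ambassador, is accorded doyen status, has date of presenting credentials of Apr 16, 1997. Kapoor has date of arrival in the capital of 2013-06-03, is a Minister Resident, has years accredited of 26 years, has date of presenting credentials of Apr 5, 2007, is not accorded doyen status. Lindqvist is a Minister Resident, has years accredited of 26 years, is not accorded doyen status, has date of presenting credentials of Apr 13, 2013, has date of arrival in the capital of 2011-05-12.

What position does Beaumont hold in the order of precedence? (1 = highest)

By the first rule: Vasquez, Beaumont and Okafor (each accorded doyen status); then Kowalski, Kapoor, Bianchi and Lindqvist (each not accorded doyen status).
Vasquez, Beaumont and Okafor all have years accredited 13 years, so the next rule applies.
Vasquez, Beaumont and Okafor are each Ambassador, so the next rule applies.
Among Vasquez, Beaumont and Okafor, by date of presenting credentials (earlier first): Vasquez (Oct 9, 1995) before Beaumont (Dec 3, 1996) before Okafor (Apr 16, 1997).
Among Kowalski, Kapoor, Bianchi and Lindqvist, by years accredited (lower first): Kowalski (1 year) before Kapoor, Bianchi and Lindqvist (26 years).
Kapoor, Bianchi and Lindqvist are each Minister Resident, so the next rule applies.
Among Kapoor, Bianchi and Lindqvist, by date of presenting credentials (earlier first): Kapoor (Apr 5, 2007) before Bianchi (Aug 5, 2008) before Lindqvist (Apr 13, 2013).
Order: Vasquez, Beaumont, Okafor, Kowalski, Kapoor, Bianchi, Lindqvist. So position 2.

2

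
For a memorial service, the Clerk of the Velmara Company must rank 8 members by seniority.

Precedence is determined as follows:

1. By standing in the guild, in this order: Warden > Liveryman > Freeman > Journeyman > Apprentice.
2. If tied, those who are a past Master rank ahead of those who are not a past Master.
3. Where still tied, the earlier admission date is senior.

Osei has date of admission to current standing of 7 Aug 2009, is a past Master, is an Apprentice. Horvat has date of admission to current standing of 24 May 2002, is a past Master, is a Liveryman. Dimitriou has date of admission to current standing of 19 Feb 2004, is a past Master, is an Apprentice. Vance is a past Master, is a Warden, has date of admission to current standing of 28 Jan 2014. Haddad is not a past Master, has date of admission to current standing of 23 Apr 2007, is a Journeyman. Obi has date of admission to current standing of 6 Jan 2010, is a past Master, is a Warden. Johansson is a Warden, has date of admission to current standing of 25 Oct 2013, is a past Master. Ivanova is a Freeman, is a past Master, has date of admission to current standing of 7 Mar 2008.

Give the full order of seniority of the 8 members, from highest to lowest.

By standing in the guild: Obi, Johansson and Vance (Warden); then Horvat (Liveryman); then Ivanova (Freeman); then Haddad (Journeyman); then Dimitriou and Osei (Apprentice).
Obi, Johansson and Vance are each a past Master, so the next rule applies.
Among Obi, Johansson and Vance, by date of admission to current standing (earlier first): Obi (6 Jan 2010) before Johansson (25 Oct 2013) before Vance (28 Jan 2014).
Dimitriou and Osei are each a past Master, so the next rule applies.
Among Dimitriou and Osei, by date of admission to current standing (earlier first): Dimitriou (19 Feb 2004) before Osei (7 Aug 2009).
Full order: Obi, Johansson, Vance, Horvat, Ivanova, Haddad, Dimitriou, Osei.

Obi, Johansson, Vance, Horvat, Ivanova, Haddad, Dimitriou, Osei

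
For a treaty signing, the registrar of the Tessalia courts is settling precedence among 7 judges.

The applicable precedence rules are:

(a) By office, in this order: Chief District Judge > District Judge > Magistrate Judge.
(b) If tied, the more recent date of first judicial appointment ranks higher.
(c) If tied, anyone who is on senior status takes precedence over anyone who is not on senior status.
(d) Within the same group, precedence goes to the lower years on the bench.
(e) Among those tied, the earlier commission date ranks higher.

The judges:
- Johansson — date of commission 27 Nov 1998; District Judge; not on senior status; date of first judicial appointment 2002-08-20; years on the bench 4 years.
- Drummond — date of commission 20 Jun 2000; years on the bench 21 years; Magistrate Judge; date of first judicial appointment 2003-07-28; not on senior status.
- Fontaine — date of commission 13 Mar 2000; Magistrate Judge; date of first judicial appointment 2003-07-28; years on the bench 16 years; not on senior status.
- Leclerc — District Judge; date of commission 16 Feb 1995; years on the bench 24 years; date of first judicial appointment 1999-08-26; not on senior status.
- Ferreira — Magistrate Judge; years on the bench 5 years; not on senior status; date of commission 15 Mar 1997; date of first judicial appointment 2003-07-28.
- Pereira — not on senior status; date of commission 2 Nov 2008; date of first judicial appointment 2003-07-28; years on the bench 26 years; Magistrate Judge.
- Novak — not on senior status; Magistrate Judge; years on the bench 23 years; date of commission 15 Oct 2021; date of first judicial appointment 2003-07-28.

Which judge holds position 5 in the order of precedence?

Drummond

By office: Johansson and Leclerc (District Judge); then Ferreira, Fontaine, Drummond, Novak and Pereira (Magistrate Judge).
Among Johansson and Leclerc, by date of first judicial appointment (later first): Johansson (2002-08-20) before Leclerc (1999-08-26).
Ferreira, Fontaine, Drummond, Novak and Pereira all have date of first judicial appointment 2003-07-28, so the next rule applies.
Ferreira, Fontaine, Drummond, Novak and Pereira are each not on senior status, so the next rule applies.
Among Ferreira, Fontaine, Drummond, Novak and Pereira, by years on the bench (lower first): Ferreira (5 years) before Fontaine (16 years) before Drummond (21 years) before Novak (23 years) before Pereira (26 years).
Order: Johansson, Leclerc, Ferreira, Fontaine, Drummond, Novak, Pereira.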